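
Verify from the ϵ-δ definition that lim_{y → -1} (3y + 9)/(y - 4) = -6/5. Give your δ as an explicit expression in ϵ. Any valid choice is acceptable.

Suppose ϵ > 0. We want δ > 0 with 0 < |y + 1| < δ ⇒ |(3y + 9)/(y - 4) + 6/5| < ϵ.
Combining over a common denominator, (3y + 9)/(y - 4) + 6/5 = [(3y + 9)·(-5) − 6·(y - 4)] / [(-5)·(y - 4)] = -21(y + 1) / ((-5)(y - 4)).
So |(3y + 9)/(y - 4) + 6/5| = 21|y + 1| / (5·|y − 4|).
Require δ ≤ 5/2, so |y − 4| ≥ |-5| − |y + 1| > 5 − 5/2 = 5/2.
Hence |(3y + 9)/(y - 4) + 6/5| < 21|y + 1|/(5·(5/2)) = (42/25)|y + 1|, which is < ϵ once |y + 1| < (25/42)ϵ.
Take δ = min(5/2, (25/42)ϵ). Then 0 < |y + 1| < δ forces both bounds, so |(3y + 9)/(y - 4) + 6/5| < ϵ.

δ = min(5/2, (25/42)ϵ)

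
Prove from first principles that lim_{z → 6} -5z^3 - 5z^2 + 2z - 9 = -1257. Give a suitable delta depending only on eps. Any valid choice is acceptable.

delta = min(2, eps/808)

Let eps > 0. We want delta > 0 such that 0 < |z − 6| < delta implies |(-5z^3 - 5z^2 + 2z - 9) + 1257| < eps.
(-5z^3 - 5z^2 + 2z - 9) + 1257 = -5z^3 - 5z^2 + 2z + 1248 = (z − 6)(-5z^2 - 35z - 208).
So |(-5z^3 - 5z^2 + 2z - 9) + 1257| = |z − 6|·|-5z^2 - 35z - 208|.
Assume first that |z − 6| < 2, so |z| < 8. Then |-5z^2 - 35z - 208| ≤ 5·8^2 + 35·8 + 208 = 808.
Hence |(-5z^3 - 5z^2 + 2z - 9) + 1257| ≤ 808|z − 6| < eps provided |z − 6| < eps/808.
Take delta = min(2, eps/808). Then 0 < |z − 6| < delta gives both |z − 6| < 2 and |z − 6| < eps/808, so |(-5z^3 - 5z^2 + 2z - 9) + 1257| < eps.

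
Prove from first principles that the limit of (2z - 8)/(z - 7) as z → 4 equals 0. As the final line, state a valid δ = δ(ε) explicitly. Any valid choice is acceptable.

Fix ε > 0. We want δ > 0 with 0 < |z − 4| < δ ⇒ |(2z - 8)/(z - 7) − 0| < ε.
Combining over a common denominator, (2z - 8)/(z - 7) − 0 = [(2z - 8)·(-3) − 0·(z - 7)] / [(-3)·(z - 7)] = -6(z − 4) / ((-3)(z - 7)).
So |(2z - 8)/(z - 7) − 0| = 6|z − 4| / (3·|z − 7|).
Restrict δ ≤ 3/2. Then |z − 4| < 3/2 gives |z − 7| = |(z − 4) + (-3)| ≥ 3 − 3/2 = 3/2.
Hence |(2z - 8)/(z - 7) − 0| < 6|z − 4|/(3·(3/2)) = (4/3)|z − 4|, which is < ε once |z − 4| < (3/4)ε.
Take δ = min(3/2, (3/4)ε). Then 0 < |z − 4| < δ forces both bounds, so |(2z - 8)/(z - 7) − 0| < ε.

δ = min(3/2, (3/4)ε)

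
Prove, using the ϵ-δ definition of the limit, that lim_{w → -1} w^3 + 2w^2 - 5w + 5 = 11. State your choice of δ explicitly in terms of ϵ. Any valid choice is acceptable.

δ = min(1, ϵ/12)

Fix ϵ > 0. We want δ > 0 such that 0 < |w + 1| < δ implies |(w^3 + 2w^2 - 5w + 5) − 11| < ϵ.
(w^3 + 2w^2 - 5w + 5) − 11 = w^3 + 2w^2 - 5w - 6 = (w + 1)(w^2 + w - 6).
So |(w^3 + 2w^2 - 5w + 5) − 11| = |w + 1|·|w^2 + w - 6|.
Require δ ≤ 1. Then |w + 1| < 1 gives |w| < 2, and by the triangle inequality |w^2 + w - 6| ≤ 2^2 + 2 + 6 = 12.
Hence |(w^3 + 2w^2 - 5w + 5) − 11| ≤ 12|w + 1| < ϵ provided |w + 1| < ϵ/12.
Take δ = min(1, ϵ/12). Then 0 < |w + 1| < δ gives both |w + 1| < 1 and |w + 1| < ϵ/12, so |(w^3 + 2w^2 - 5w + 5) − 11| < ϵ.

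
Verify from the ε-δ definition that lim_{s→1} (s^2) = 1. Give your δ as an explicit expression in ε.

Suppose ε > 0. We seek δ > 0 with 0 < |s − 1| < δ ⇒ |s^2 − 1| < ε.
Factor: s^2 − 1 = (s − 1)(s + 1), so |s^2 − 1| = |s − 1|·|s + 1|.
Impose δ ≤ 2 so that |s| < 3; then |s + 1| ≤ 4.
Hence |s^2 − 1| ≤ 4|s − 1|, which is < ε once |s − 1| < ε/4.
Take δ = min(2, ε/4). If 0 < |s − 1| < δ then both bounds hold and |s^2 − 1| ≤ 4|s − 1| < 4·(ε/4) = ε.

δ = min(2, ε/4)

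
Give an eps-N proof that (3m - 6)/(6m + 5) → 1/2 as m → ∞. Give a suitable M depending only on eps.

Suppose eps > 0. For m ≥ 1, |(3m - 6)/(6m + 5) − (1/2)| = |-51|/(6(6m + 5)) = 51/(6(6m + 5)).
Since 6m + 5 ≥ 6m for m ≥ 1, this is ≤ 51/(6·6m) = (17/12)/m.
So |(3m - 6)/(6m + 5) − (1/2)| < eps whenever m > (17/12)/eps.
Take M = (17/12)/eps. If m > M then |(3m - 6)/(6m + 5) − (1/2)| ≤ (17/12)/m < eps.

M = (17/12)/eps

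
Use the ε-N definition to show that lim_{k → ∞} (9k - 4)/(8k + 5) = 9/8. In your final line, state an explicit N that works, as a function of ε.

Suppose ε > 0. For k ≥ 1, |(9k - 4)/(8k + 5) − (9/8)| = |-77|/(8(8k + 5)) = 77/(8(8k + 5)).
Since 8k + 5 ≥ 8k for k ≥ 1, this is ≤ 77/(8·8k) = (77/64)/k.
So |(9k - 4)/(8k + 5) − (9/8)| < ε whenever k > (77/64)/ε.
Take N = (77/64)/ε. If k > N then |(9k - 4)/(8k + 5) − (9/8)| ≤ (77/64)/k < ε.

N = (77/64)/ε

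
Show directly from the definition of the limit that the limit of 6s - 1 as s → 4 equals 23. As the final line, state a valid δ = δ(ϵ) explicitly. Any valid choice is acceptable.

δ = ϵ/6

Fix ϵ > 0. We need δ > 0 so that 0 < |s − 4| < δ implies |(6s - 1) − 23| < ϵ.
Since (6s - 1) − 23 = 6(s − 4), we have |(6s - 1) − 23| = 6|s − 4|.
Thus it suffices that |s − 4| < ϵ/6.
Choosing δ = ϵ/6 gives |(6s - 1) − 23| = 6|s − 4| < ϵ whenever |s − 4| < δ.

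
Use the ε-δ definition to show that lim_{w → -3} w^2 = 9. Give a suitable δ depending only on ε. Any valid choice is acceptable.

Let ε > 0 be given. We seek δ > 0 with 0 < |w + 3| < δ ⇒ |w^2 − 9| < ε.
Factor: w^2 − 9 = (w + 3)(w - 3), so |w^2 − 9| = |w + 3|·|w - 3|.
Restrict δ ≤ 1. Then |w + 3| < 1 gives |w| < 4, so by the triangle inequality |w - 3| ≤ 4 + 3 = 7.
Hence |w^2 − 9| ≤ 7|w + 3|, which is < ε once |w + 3| < ε/7.
Take δ = min(1, ε/7). If 0 < |w + 3| < δ then both bounds hold and |w^2 − 9| ≤ 7|w + 3| < 7·(ε/7) = ε.

δ = min(1, ε/7)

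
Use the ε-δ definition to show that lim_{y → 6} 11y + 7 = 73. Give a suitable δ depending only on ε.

Let ε > 0 be given. We need δ > 0 so that 0 < |y − 6| < δ implies |(11y + 7) − 73| < ε.
|(11y + 7) − 73| = |11y - 66| = 11|y − 6|.
So 11|y − 6| < ε exactly when |y − 6| < ε/11.
Choosing δ = ε/11 gives |(11y + 7) − 73| = 11|y − 6| < ε whenever |y − 6| < δ.

δ = ε/11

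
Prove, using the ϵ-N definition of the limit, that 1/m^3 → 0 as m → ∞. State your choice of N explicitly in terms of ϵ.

Let ϵ > 0 be given. For m ≥ 1, |1/m^3 − 0| = 1/m^3.
1/m^3 < ϵ ⇔ m^3 > 1/ϵ ⇔ m > (1/ϵ)^{1/3}.
Take N = (1/ϵ)^{1/3}. Then m > N implies 1/m^3 < ϵ.

N = (1/ϵ)^{1/3}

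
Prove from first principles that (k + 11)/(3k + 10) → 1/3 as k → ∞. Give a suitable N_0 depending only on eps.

Suppose eps > 0. For k ≥ 1, |(k + 11)/(3k + 10) − (1/3)| = |23|/(3(3k + 10)) = 23/(3(3k + 10)).
Since 3k + 10 ≥ 3k for k ≥ 1, this is ≤ 23/(3·3k) = (23/9)/k.
So |(k + 11)/(3k + 10) − (1/3)| < eps whenever k > (23/9)/eps.
Take N_0 = (23/9)/eps. If k > N_0 then |(k + 11)/(3k + 10) − (1/3)| ≤ (23/9)/k < eps.

N_0 = (23/9)/eps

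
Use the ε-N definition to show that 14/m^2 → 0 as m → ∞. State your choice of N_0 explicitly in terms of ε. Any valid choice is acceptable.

Let ε > 0. For m ≥ 1, |14/m^2 − 0| = 14/m^2.
14/m^2 < ε ⇔ m^2 > 14/ε ⇔ m > (14/ε)^{1/2}.
Take N_0 = (14/ε)^{1/2}. Then m > N_0 implies 14/m^2 < ε.

N_0 = (14/ε)^{1/2}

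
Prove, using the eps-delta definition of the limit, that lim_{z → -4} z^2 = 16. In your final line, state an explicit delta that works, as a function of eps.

delta = min(2, eps/10)

Let eps > 0. We seek delta > 0 with 0 < |z + 4| < delta ⇒ |z^2 − 16| < eps.
Factor: z^2 − 16 = (z + 4)(z - 4), so |z^2 − 16| = |z + 4|·|z - 4|.
Restrict delta ≤ 2. Then |z + 4| < 2 gives |z| < 6, so by the triangle inequality |z - 4| ≤ 6 + 4 = 10.
Hence |z^2 − 16| ≤ 10|z + 4|, which is < eps once |z + 4| < eps/10.
Take delta = min(2, eps/10). If 0 < |z + 4| < delta then both bounds hold and |z^2 − 16| ≤ 10|z + 4| < 10·(eps/10) = eps.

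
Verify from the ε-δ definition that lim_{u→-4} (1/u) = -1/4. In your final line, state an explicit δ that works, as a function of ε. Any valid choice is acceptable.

Fix ε > 0. We seek δ > 0 such that 0 < |u + 4| < δ implies |1/u + 1/4| < ε.
|1/u + 1/4| = |-4 − u|/(4·|u|) = |u + 4|/(4|u|).
Restrict δ ≤ 2. Then |u + 4| < 2 gives |u| > 2, so 4|u| > 8.
Then |1/u + 1/4| < |u + 4|/8, which is < ε when |u + 4| < 8ε.
Take δ = min(2, 8ε). Then 0 < |u + 4| < δ gives both |u + 4| < 2 and |u + 4| < 8ε, so |1/u + 1/4| < ε.

δ = min(2, 8ε)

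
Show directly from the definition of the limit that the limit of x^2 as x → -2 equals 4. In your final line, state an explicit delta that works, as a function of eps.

delta = min(2, eps/6)

Let eps > 0 be given. We seek delta > 0 with 0 < |x + 2| < delta ⇒ |x^2 − 4| < eps.
Factor: x^2 − 4 = (x + 2)(x - 2), so |x^2 − 4| = |x + 2|·|x - 2|.
Impose delta ≤ 2 so that |x| < 4; then |x - 2| ≤ 6.
Hence |x^2 − 4| ≤ 6|x + 2|, which is < eps once |x + 2| < eps/6.
Take delta = min(2, eps/6). If 0 < |x + 2| < delta then both bounds hold and |x^2 − 4| ≤ 6|x + 2| < 6·(eps/6) = eps.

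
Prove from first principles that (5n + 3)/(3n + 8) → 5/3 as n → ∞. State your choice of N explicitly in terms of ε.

Suppose ε > 0. For n ≥ 1, |(5n + 3)/(3n + 8) − (5/3)| = |-31|/(3(3n + 8)) = 31/(3(3n + 8)).
Since 3n + 8 ≥ 3n for n ≥ 1, this is ≤ 31/(3·3n) = (31/9)/n.
So |(5n + 3)/(3n + 8) − (5/3)| < ε whenever n > (31/9)/ε.
Take N = (31/9)/ε. If n > N then |(5n + 3)/(3n + 8) − (5/3)| ≤ (31/9)/n < ε.

N = (31/9)/ε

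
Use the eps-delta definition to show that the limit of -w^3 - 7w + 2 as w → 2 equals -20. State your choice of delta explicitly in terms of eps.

Suppose eps > 0. We want delta > 0 such that 0 < |w − 2| < delta implies |(-w^3 - 7w + 2) + 20| < eps.
(-w^3 - 7w + 2) + 20 = -w^3 - 7w + 22 = (w − 2)(-w^2 - 2w - 11).
So |(-w^3 - 7w + 2) + 20| = |w − 2|·|-w^2 - 2w - 11|.
Require delta ≤ 1. Then |w − 2| < 1 gives |w| < 3, and by the triangle inequality |-w^2 - 2w - 11| ≤ 3^2 + 2·3 + 11 = 26.
Hence |(-w^3 - 7w + 2) + 20| ≤ 26|w − 2| < eps provided |w − 2| < eps/26.
Take delta = min(1, eps/26). Then 0 < |w − 2| < delta gives both |w − 2| < 1 and |w − 2| < eps/26, so |(-w^3 - 7w + 2) + 20| < eps.

delta = min(1, eps/26)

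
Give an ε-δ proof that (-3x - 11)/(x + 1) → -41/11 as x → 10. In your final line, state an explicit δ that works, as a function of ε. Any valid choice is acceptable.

Suppose ε > 0. We want δ > 0 with 0 < |x − 10| < δ ⇒ |(-3x - 11)/(x + 1) + 41/11| < ε.
Combining over a common denominator, (-3x - 11)/(x + 1) + 41/11 = [(-3x - 11)·11 − (-41)·(x + 1)] / [11·(x + 1)] = 8(x − 10) / (11(x + 1)).
So |(-3x - 11)/(x + 1) + 41/11| = 8|x − 10| / (11·|x + 1|).
Require δ ≤ 11/2, so |x + 1| ≥ |11| − |x − 10| > 11 − 11/2 = 11/2.
Hence |(-3x - 11)/(x + 1) + 41/11| < 8|x − 10|/(11·(11/2)) = (16/121)|x − 10|, which is < ε once |x − 10| < (121/16)ε.
Take δ = min(11/2, (121/16)ε). Then 0 < |x − 10| < δ forces both bounds, so |(-3x - 11)/(x + 1) + 41/11| < ε.

δ = min(11/2, (121/16)ε)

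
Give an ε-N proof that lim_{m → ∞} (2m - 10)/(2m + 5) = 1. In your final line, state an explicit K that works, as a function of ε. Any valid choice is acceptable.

Let ε > 0. For m ≥ 1, |(2m - 10)/(2m + 5) − 1| = |-30|/(2(2m + 5)) = 30/(2(2m + 5)).
Since 2m + 5 ≥ 2m for m ≥ 1, this is ≤ 30/(2·2m) = (15/2)/m.
So |(2m - 10)/(2m + 5) − 1| < ε whenever m > (15/2)/ε.
Take K = (15/2)/ε. If m > K then |(2m - 10)/(2m + 5) − 1| ≤ (15/2)/m < ε.

K = (15/2)/ε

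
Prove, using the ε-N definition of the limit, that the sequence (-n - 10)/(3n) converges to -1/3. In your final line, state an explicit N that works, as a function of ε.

N = (10/3)/ε

Let ε > 0 be given. For n ≥ 1, |(-n - 10)/(3n) + 1/3| = |-30|/(3(3n)) = 30/(3(3n)).
Since 3n ≥ 3n for n ≥ 1, this is ≤ 30/(3·3n) = (10/3)/n.
So |(-n - 10)/(3n) + 1/3| < ε whenever n > (10/3)/ε.
Take N = (10/3)/ε. If n > N then |(-n - 10)/(3n) + 1/3| ≤ (10/3)/n < ε.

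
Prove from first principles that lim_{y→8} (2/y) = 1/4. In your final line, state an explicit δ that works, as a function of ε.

Fix ε > 0. We seek δ > 0 such that 0 < |y − 8| < δ implies |2/y − (1/4)| < ε.
|2/y − (1/4)| = 2·|8 − y|/(8·|y|) = 2|y − 8|/(8|y|).
Require δ ≤ 4 so that |y| > 8 − 4 = 4, hence 8|y| > 32.
Then |2/y − (1/4)| < 2|y − 8|/32, which is < ε when |y − 8| < 16ε.
Take δ = min(4, 16ε). Then 0 < |y − 8| < δ gives both |y − 8| < 4 and |y − 8| < 16ε, so |2/y − (1/4)| < ε.

δ = min(4, 16ε)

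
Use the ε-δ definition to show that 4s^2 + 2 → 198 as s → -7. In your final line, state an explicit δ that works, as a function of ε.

Let ε > 0. We want δ > 0 such that 0 < |s + 7| < δ implies |(4s^2 + 2) − 198| < ε.
(4s^2 + 2) − 198 = 4s^2 - 196 = (s + 7)(4s - 28).
So |(4s^2 + 2) − 198| = |s + 7|·|4s - 28|.
Assume first that |s + 7| < 1, so |s| < 8. Then |4s - 28| ≤ 4·8 + 28 = 60.
Hence |(4s^2 + 2) − 198| ≤ 60|s + 7| < ε provided |s + 7| < ε/60.
Choosing δ = min(1, ε/60) ensures both conditions, hence |(4s^2 + 2) − 198| < ε.

δ = min(1, ε/60)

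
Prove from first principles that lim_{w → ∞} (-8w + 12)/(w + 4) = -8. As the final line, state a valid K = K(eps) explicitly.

Fix eps > 0. We seek K > 0 such that w > K implies |(-8w + 12)/(w + 4) + 8| < eps.
(-8w + 12)/(w + 4) + 8 = ((-8w + 12) − (-8)(w + 4)) / ((w + 4)) = 44/((w + 4)).
For w > 0 we have w + 4 > w, so |(-8w + 12)/(w + 4) + 8| = 44/((w + 4)) < 44/(w) = 44/w.
Thus |(-8w + 12)/(w + 4) + 8| < eps whenever w > 44/eps.
Take K = 44/eps. If w > K then |(-8w + 12)/(w + 4) + 8| < 44/w < eps.

K = 44/eps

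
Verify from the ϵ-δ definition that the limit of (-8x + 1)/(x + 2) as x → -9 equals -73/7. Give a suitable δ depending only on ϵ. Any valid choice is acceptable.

δ = min(7/2, (49/34)ϵ)

Fix ϵ > 0. We want δ > 0 with 0 < |x + 9| < δ ⇒ |(-8x + 1)/(x + 2) + 73/7| < ϵ.
Combining over a common denominator, (-8x + 1)/(x + 2) + 73/7 = [(-8x + 1)·(-7) − 73·(x + 2)] / [(-7)·(x + 2)] = -17(x + 9) / ((-7)(x + 2)).
So |(-8x + 1)/(x + 2) + 73/7| = 17|x + 9| / (7·|x + 2|).
Restrict δ ≤ 7/2. Then |x + 9| < 7/2 gives |x + 2| = |(x + 9) + (-7)| ≥ 7 − 7/2 = 7/2.
Hence |(-8x + 1)/(x + 2) + 73/7| < 17|x + 9|/(7·(7/2)) = (34/49)|x + 9|, which is < ϵ once |x + 9| < (49/34)ϵ.
Take δ = min(7/2, (49/34)ϵ). Then 0 < |x + 9| < δ forces both bounds, so |(-8x + 1)/(x + 2) + 73/7| < ϵ.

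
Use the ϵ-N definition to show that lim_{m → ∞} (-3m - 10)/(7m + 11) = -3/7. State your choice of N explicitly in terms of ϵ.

N = (37/49)/ϵ

Let ϵ > 0. For m ≥ 1, |(-3m - 10)/(7m + 11) + 3/7| = |-37|/(7(7m + 11)) = 37/(7(7m + 11)).
Since 7m + 11 ≥ 7m for m ≥ 1, this is ≤ 37/(7·7m) = (37/49)/m.
So |(-3m - 10)/(7m + 11) + 3/7| < ϵ whenever m > (37/49)/ϵ.
Take N = (37/49)/ϵ. If m > N then |(-3m - 10)/(7m + 11) + 3/7| ≤ (37/49)/m < ϵ.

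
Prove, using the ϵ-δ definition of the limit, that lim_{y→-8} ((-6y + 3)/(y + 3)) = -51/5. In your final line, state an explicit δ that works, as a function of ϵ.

Let ϵ > 0 be given. We want δ > 0 with 0 < |y + 8| < δ ⇒ |(-6y + 3)/(y + 3) + 51/5| < ϵ.
Combining over a common denominator, (-6y + 3)/(y + 3) + 51/5 = [(-6y + 3)·(-5) − 51·(y + 3)] / [(-5)·(y + 3)] = -21(y + 8) / ((-5)(y + 3)).
So |(-6y + 3)/(y + 3) + 51/5| = 21|y + 8| / (5·|y + 3|).
Require δ ≤ 5/2, so |y + 3| ≥ |-5| − |y + 8| > 5 − 5/2 = 5/2.
Hence |(-6y + 3)/(y + 3) + 51/5| < 21|y + 8|/(5·(5/2)) = (42/25)|y + 8|, which is < ϵ once |y + 8| < (25/42)ϵ.
Take δ = min(5/2, (25/42)ϵ). Then 0 < |y + 8| < δ forces both bounds, so |(-6y + 3)/(y + 3) + 51/5| < ϵ.

δ = min(5/2, (25/42)ϵ)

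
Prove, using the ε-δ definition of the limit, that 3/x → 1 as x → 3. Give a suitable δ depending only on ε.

δ = min(3/2, (3/2)ε)

Let ε > 0 be given. We seek δ > 0 such that 0 < |x − 3| < δ implies |3/x − 1| < ε.
|3/x − 1| = 3·|3 − x|/(3·|x|) = 3|x − 3|/(3|x|).
Restrict δ ≤ 3/2. Then |x − 3| < 3/2 gives |x| > 3/2, so 3|x| > 9/2.
Then |3/x − 1| < 3|x − 3|/(9/2), which is < ε when |x − 3| < (3/2)ε.
Take δ = min(3/2, (3/2)ε). Then 0 < |x − 3| < δ gives both |x − 3| < 3/2 and |x − 3| < (3/2)ε, so |3/x − 1| < ε.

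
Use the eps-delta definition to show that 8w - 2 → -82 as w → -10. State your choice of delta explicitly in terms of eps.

Let eps > 0. We need delta > 0 so that 0 < |w + 10| < delta implies |(8w - 2) + 82| < eps.
Since (8w - 2) + 82 = 8(w + 10), we have |(8w - 2) + 82| = 8|w + 10|.
Thus it suffices that |w + 10| < eps/8.
Take delta = eps/8. If 0 < |w + 10| < delta then |(8w - 2) + 82| = 8|w + 10| < 8·(eps/8) = eps.

delta = eps/8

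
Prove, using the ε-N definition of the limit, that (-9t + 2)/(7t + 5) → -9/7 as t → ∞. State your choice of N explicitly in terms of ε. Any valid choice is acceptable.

N = (59/49)/ε

Suppose ε > 0. We seek N > 0 such that t > N implies |(-9t + 2)/(7t + 5) + 9/7| < ε.
(-9t + 2)/(7t + 5) + 9/7 = (7(-9t + 2) − (-9)(7t + 5)) / (7(7t + 5)) = 59/(7(7t + 5)).
For t > 0 we have 7t + 5 > 7t, so |(-9t + 2)/(7t + 5) + 9/7| = 59/(7(7t + 5)) < 59/(7·7t) = (59/49)/t.
Thus |(-9t + 2)/(7t + 5) + 9/7| < ε whenever t > (59/49)/ε.
Take N = (59/49)/ε. If t > N then |(-9t + 2)/(7t + 5) + 9/7| < (59/49)/t < ε.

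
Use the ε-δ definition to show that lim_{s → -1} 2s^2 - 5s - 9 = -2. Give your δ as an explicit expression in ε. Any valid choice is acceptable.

δ = min(1, ε/11)

Fix ε > 0. We want δ > 0 such that 0 < |s + 1| < δ implies |(2s^2 - 5s - 9) + 2| < ε.
(2s^2 - 5s - 9) + 2 = 2s^2 - 5s - 7 = (s + 1)(2s - 7).
So |(2s^2 - 5s - 9) + 2| = |s + 1|·|2s - 7|.
Assume first that |s + 1| < 1, so |s| < 2. Then |2s - 7| ≤ 2·2 + 7 = 11.
Hence |(2s^2 - 5s - 9) + 2| ≤ 11|s + 1| < ε provided |s + 1| < ε/11.
Take δ = min(1, ε/11). Then 0 < |s + 1| < δ gives both |s + 1| < 1 and |s + 1| < ε/11, so |(2s^2 - 5s - 9) + 2| < ε.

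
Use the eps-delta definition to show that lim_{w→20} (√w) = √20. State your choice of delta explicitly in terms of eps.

Let eps > 0 be given. We want delta > 0 such that 0 < |w − 20| < delta implies |√w − √20| < eps.
Rationalise: √w − √20 = (w − 20)/(√w + √20), so |√w − √20| = |w − 20|/(√w + √20).
Restrict delta ≤ 20 so that |w − 20| < 20 forces w > 0, and then √w + √20 > √20.
Hence |√w − √20| < |w − 20|/√20, which is < eps once |w − 20| < √20·eps.
Take delta = min(20, √20·eps). If 0 < |w − 20| < delta then w > 0 and |√w − √20| < |w − 20|/√20 < eps.

delta = min(20, √20·eps)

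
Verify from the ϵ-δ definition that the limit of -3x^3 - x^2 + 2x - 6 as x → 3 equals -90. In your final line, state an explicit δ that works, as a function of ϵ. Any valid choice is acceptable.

δ = min(2, ϵ/153)

Let ϵ > 0 be given. We want δ > 0 such that 0 < |x − 3| < δ implies |(-3x^3 - x^2 + 2x - 6) + 90| < ϵ.
(-3x^3 - x^2 + 2x - 6) + 90 = -3x^3 - x^2 + 2x + 84 = (x − 3)(-3x^2 - 10x - 28).
So |(-3x^3 - x^2 + 2x - 6) + 90| = |x − 3|·|-3x^2 - 10x - 28|.
Assume first that |x − 3| < 2, so |x| < 5. Then |-3x^2 - 10x - 28| ≤ 3·5^2 + 10·5 + 28 = 153.
Hence |(-3x^3 - x^2 + 2x - 6) + 90| ≤ 153|x − 3| < ϵ provided |x − 3| < ϵ/153.
Take δ = min(2, ϵ/153). Then 0 < |x − 3| < δ gives both |x − 3| < 2 and |x − 3| < ϵ/153, so |(-3x^3 - x^2 + 2x - 6) + 90| < ϵ.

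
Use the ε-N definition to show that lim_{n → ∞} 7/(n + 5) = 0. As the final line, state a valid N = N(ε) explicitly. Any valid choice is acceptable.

N = 7/ε

Let ε > 0. For n ≥ 1, |7/(n + 5) − 0| = 7/(n + 5) ≤ 7/n.
We need 7/n < ε, i.e. n > 7/ε.
Take N = 7/ε. If n > N then |7/(n + 5)| ≤ 7/n < ε.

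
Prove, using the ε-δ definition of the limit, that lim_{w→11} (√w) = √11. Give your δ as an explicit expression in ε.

δ = min(11, √11·ε)

Fix ε > 0. We want δ > 0 such that 0 < |w − 11| < δ implies |√w − √11| < ε.
Rationalise: √w − √11 = (w − 11)/(√w + √11), so |√w − √11| = |w − 11|/(√w + √11).
Restrict δ ≤ 11 so that |w − 11| < 11 forces w > 0, and then √w + √11 > √11.
Hence |√w − √11| < |w − 11|/√11, which is < ε once |w − 11| < √11·ε.
Take δ = min(11, √11·ε). If 0 < |w − 11| < δ then w > 0 and |√w − √11| < |w − 11|/√11 < ε.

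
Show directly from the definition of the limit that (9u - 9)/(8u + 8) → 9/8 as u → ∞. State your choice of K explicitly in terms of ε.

Suppose ε > 0. We seek K > 0 such that u > K implies |(9u - 9)/(8u + 8) − (9/8)| < ε.
(9u - 9)/(8u + 8) − (9/8) = (8(9u - 9) − 9(8u + 8)) / (8(8u + 8)) = -144/(8(8u + 8)).
For u > 0 we have 8u + 8 > 8u, so |(9u - 9)/(8u + 8) − (9/8)| = 144/(8(8u + 8)) < 144/(8·8u) = (9/4)/u.
Thus |(9u - 9)/(8u + 8) − (9/8)| < ε whenever u > (9/4)/ε.
Take K = (9/4)/ε. If u > K then |(9u - 9)/(8u + 8) − (9/8)| < (9/4)/u < ε.

K = (9/4)/ε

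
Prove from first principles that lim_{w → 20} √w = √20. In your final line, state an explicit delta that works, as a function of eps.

Let eps > 0 be given. We want delta > 0 such that 0 < |w − 20| < delta implies |√w − √20| < eps.
Rationalise: √w − √20 = (w − 20)/(√w + √20), so |√w − √20| = |w − 20|/(√w + √20).
Restrict delta ≤ 20 so that |w − 20| < 20 forces w > 0, and then √w + √20 > √20.
Hence |√w − √20| < |w − 20|/√20, which is < eps once |w − 20| < √20·eps.
Take delta = min(20, √20·eps). If 0 < |w − 20| < delta then w > 0 and |√w − √20| < |w − 20|/√20 < eps.

delta = min(20, √20·eps)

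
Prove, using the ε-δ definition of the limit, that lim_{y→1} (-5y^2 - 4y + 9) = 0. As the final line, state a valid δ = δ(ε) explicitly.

Fix ε > 0. We want δ > 0 such that 0 < |y − 1| < δ implies |(-5y^2 - 4y + 9)| < ε.
(-5y^2 - 4y + 9) = -5y^2 - 4y + 9 = (y − 1)(-5y - 9).
So |(-5y^2 - 4y + 9)| = |y − 1|·|-5y - 9|.
Assume first that |y − 1| < 2, so |y| < 3. Then |-5y - 9| ≤ 5·3 + 9 = 24.
Hence |(-5y^2 - 4y + 9)| ≤ 24|y − 1| < ε provided |y − 1| < ε/24.
Choosing δ = min(2, ε/24) ensures both conditions, hence |(-5y^2 - 4y + 9)| < ε.

δ = min(2, ε/24)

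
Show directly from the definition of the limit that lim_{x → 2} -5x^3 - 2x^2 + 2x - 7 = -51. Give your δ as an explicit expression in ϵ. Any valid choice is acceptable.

δ = min(1, ϵ/103)

Let ϵ > 0. We want δ > 0 such that 0 < |x − 2| < δ implies |(-5x^3 - 2x^2 + 2x - 7) + 51| < ϵ.
(-5x^3 - 2x^2 + 2x - 7) + 51 = -5x^3 - 2x^2 + 2x + 44 = (x − 2)(-5x^2 - 12x - 22).
So |(-5x^3 - 2x^2 + 2x - 7) + 51| = |x − 2|·|-5x^2 - 12x - 22|.
Assume first that |x − 2| < 1, so |x| < 3. Then |-5x^2 - 12x - 22| ≤ 5·3^2 + 12·3 + 22 = 103.
Hence |(-5x^3 - 2x^2 + 2x - 7) + 51| ≤ 103|x − 2| < ϵ provided |x − 2| < ϵ/103.
Choosing δ = min(1, ϵ/103) ensures both conditions, hence |(-5x^3 - 2x^2 + 2x - 7) + 51| < ϵ.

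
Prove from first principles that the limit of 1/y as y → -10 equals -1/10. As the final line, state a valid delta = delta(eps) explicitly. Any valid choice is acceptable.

delta = min(5, 50eps)

Let eps > 0. We seek delta > 0 such that 0 < |y + 10| < delta implies |1/y + 1/10| < eps.
|1/y + 1/10| = |-10 − y|/(10·|y|) = |y + 10|/(10|y|).
Restrict delta ≤ 5. Then |y + 10| < 5 gives |y| > 5, so 10|y| > 50.
Then |1/y + 1/10| < |y + 10|/50, which is < eps when |y + 10| < 50eps.
Take delta = min(5, 50eps). Then 0 < |y + 10| < delta gives both |y + 10| < 5 and |y + 10| < 50eps, so |1/y + 1/10| < eps.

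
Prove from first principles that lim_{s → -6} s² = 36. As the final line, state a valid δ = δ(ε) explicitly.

δ = min(2, ε/14)

Let ε > 0 be given. We seek δ > 0 with 0 < |s + 6| < δ ⇒ |s² − 36| < ε.
Factor: s² − 36 = (s + 6)(s - 6), so |s² − 36| = |s + 6|·|s - 6|.
Restrict δ ≤ 2. Then |s + 6| < 2 gives |s| < 8, so by the triangle inequality |s - 6| ≤ 8 + 6 = 14.
Hence |s² − 36| ≤ 14|s + 6|, which is < ε once |s + 6| < ε/14.
Take δ = min(2, ε/14). If 0 < |s + 6| < δ then both bounds hold and |s² − 36| ≤ 14|s + 6| < 14·(ε/14) = ε.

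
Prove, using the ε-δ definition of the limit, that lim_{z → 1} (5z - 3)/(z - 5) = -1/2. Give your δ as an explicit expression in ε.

δ = min(2, (4/11)ε)

Let ε > 0. We want δ > 0 with 0 < |z − 1| < δ ⇒ |(5z - 3)/(z - 5) + 1/2| < ε.
Combining over a common denominator, (5z - 3)/(z - 5) + 1/2 = [(5z - 3)·(-4) − 2·(z - 5)] / [(-4)·(z - 5)] = -22(z − 1) / ((-4)(z - 5)).
So |(5z - 3)/(z - 5) + 1/2| = 22|z − 1| / (4·|z − 5|).
Restrict δ ≤ 2. Then |z − 1| < 2 gives |z − 5| = |(z − 1) + (-4)| ≥ 4 − 2 = 2.
Hence |(5z - 3)/(z - 5) + 1/2| < 22|z − 1|/(4·2) = (11/4)|z − 1|, which is < ε once |z − 1| < (4/11)ε.
Take δ = min(2, (4/11)ε). Then 0 < |z − 1| < δ forces both bounds, so |(5z - 3)/(z - 5) + 1/2| < ε.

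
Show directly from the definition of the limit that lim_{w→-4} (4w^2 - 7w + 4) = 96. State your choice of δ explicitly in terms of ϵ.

Suppose ϵ > 0. We want δ > 0 such that 0 < |w + 4| < δ implies |(4w^2 - 7w + 4) − 96| < ϵ.
(4w^2 - 7w + 4) − 96 = 4w^2 - 7w - 92 = (w + 4)(4w - 23).
So |(4w^2 - 7w + 4) − 96| = |w + 4|·|4w - 23|.
Require δ ≤ 1. Then |w + 4| < 1 gives |w| < 5, and by the triangle inequality |4w - 23| ≤ 4·5 + 23 = 43.
Hence |(4w^2 - 7w + 4) − 96| ≤ 43|w + 4| < ϵ provided |w + 4| < ϵ/43.
Choosing δ = min(1, ϵ/43) ensures both conditions, hence |(4w^2 - 7w + 4) − 96| < ϵ.

δ = min(1, ϵ/43)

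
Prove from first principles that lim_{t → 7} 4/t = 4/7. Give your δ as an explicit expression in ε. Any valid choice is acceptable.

δ = min(7/2, (49/8)ε)

Fix ε > 0. We seek δ > 0 such that 0 < |t − 7| < δ implies |4/t − (4/7)| < ε.
|4/t − (4/7)| = 4·|7 − t|/(7·|t|) = 4|t − 7|/(7|t|).
Require δ ≤ 7/2 so that |t| > 7 − 7/2 = 7/2, hence 7|t| > 49/2.
Then |4/t − (4/7)| < 4|t − 7|/(49/2), which is < ε when |t − 7| < (49/8)ε.
Take δ = min(7/2, (49/8)ε). Then 0 < |t − 7| < δ gives both |t − 7| < 7/2 and |t − 7| < (49/8)ε, so |4/t − (4/7)| < ε.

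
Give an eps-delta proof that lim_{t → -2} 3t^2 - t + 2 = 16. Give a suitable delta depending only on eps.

Let eps > 0. We want delta > 0 such that 0 < |t + 2| < delta implies |(3t^2 - t + 2) − 16| < eps.
(3t^2 - t + 2) − 16 = 3t^2 - t - 14 = (t + 2)(3t - 7).
So |(3t^2 - t + 2) − 16| = |t + 2|·|3t - 7|.
Assume first that |t + 2| < 2, so |t| < 4. Then |3t - 7| ≤ 3·4 + 7 = 19.
Hence |(3t^2 - t + 2) − 16| ≤ 19|t + 2| < eps provided |t + 2| < eps/19.
Choosing delta = min(2, eps/19) ensures both conditions, hence |(3t^2 - t + 2) − 16| < eps.

delta = min(2, eps/19)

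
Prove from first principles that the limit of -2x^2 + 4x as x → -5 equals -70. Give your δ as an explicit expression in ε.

δ = min(2, ε/28)

Let ε > 0 be given. We want δ > 0 such that 0 < |x + 5| < δ implies |(-2x^2 + 4x) + 70| < ε.
(-2x^2 + 4x) + 70 = -2x^2 + 4x + 70 = (x + 5)(-2x + 14).
So |(-2x^2 + 4x) + 70| = |x + 5|·|-2x + 14|.
Require δ ≤ 2. Then |x + 5| < 2 gives |x| < 7, and by the triangle inequality |-2x + 14| ≤ 2·7 + 14 = 28.
Hence |(-2x^2 + 4x) + 70| ≤ 28|x + 5| < ε provided |x + 5| < ε/28.
Take δ = min(2, ε/28). Then 0 < |x + 5| < δ gives both |x + 5| < 2 and |x + 5| < ε/28, so |(-2x^2 + 4x) + 70| < ε.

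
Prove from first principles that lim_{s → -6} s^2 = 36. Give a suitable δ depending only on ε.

δ = min(1, ε/13)

Let ε > 0 be given. We seek δ > 0 with 0 < |s + 6| < δ ⇒ |s^2 − 36| < ε.
Factor: s^2 − 36 = (s + 6)(s - 6), so |s^2 − 36| = |s + 6|·|s - 6|.
Restrict δ ≤ 1. Then |s + 6| < 1 gives |s| < 7, so by the triangle inequality |s - 6| ≤ 7 + 6 = 13.
Hence |s^2 − 36| ≤ 13|s + 6|, which is < ε once |s + 6| < ε/13.
Take δ = min(1, ε/13). If 0 < |s + 6| < δ then both bounds hold and |s^2 − 36| ≤ 13|s + 6| < 13·(ε/13) = ε.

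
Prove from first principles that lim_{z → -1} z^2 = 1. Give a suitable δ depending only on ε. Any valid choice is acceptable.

δ = min(1, ε/3)

Fix ε > 0. We seek δ > 0 with 0 < |z + 1| < δ ⇒ |z^2 − 1| < ε.
Factor: z^2 − 1 = (z + 1)(z - 1), so |z^2 − 1| = |z + 1|·|z - 1|.
Impose δ ≤ 1 so that |z| < 2; then |z - 1| ≤ 3.
Hence |z^2 − 1| ≤ 3|z + 1|, which is < ε once |z + 1| < ε/3.
Take δ = min(1, ε/3). If 0 < |z + 1| < δ then both bounds hold and |z^2 − 1| ≤ 3|z + 1| < 3·(ε/3) = ε.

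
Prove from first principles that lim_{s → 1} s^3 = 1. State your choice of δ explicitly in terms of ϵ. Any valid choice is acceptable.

Let ϵ > 0 be given. We seek δ > 0 with 0 < |s − 1| < δ ⇒ |s^3 − 1| < ϵ.
Factor: s^3 − 1 = (s − 1)(s^2 + s + 1), so |s^3 − 1| = |s − 1|·|s^2 + s + 1|.
Impose δ ≤ 1 so that |s| < 2; then |s^2 + s + 1| ≤ 7.
Hence |s^3 − 1| ≤ 7|s − 1|, which is < ϵ once |s − 1| < ϵ/7.
Take δ = min(1, ϵ/7). If 0 < |s − 1| < δ then both bounds hold and |s^3 − 1| ≤ 7|s − 1| < 7·(ϵ/7) = ϵ.

δ = min(1, ϵ/7)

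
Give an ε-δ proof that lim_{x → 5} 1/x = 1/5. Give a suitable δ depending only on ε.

Fix ε > 0. We seek δ > 0 such that 0 < |x − 5| < δ implies |1/x − (1/5)| < ε.
|1/x − (1/5)| = |5 − x|/(5·|x|) = |x − 5|/(5|x|).
Require δ ≤ 5/2 so that |x| > 5 − 5/2 = 5/2, hence 5|x| > 25/2.
Then |1/x − (1/5)| < |x − 5|/(25/2), which is < ε when |x − 5| < (25/2)ε.
Take δ = min(5/2, (25/2)ε). Then 0 < |x − 5| < δ gives both |x − 5| < 5/2 and |x − 5| < (25/2)ε, so |1/x − (1/5)| < ε.

δ = min(5/2, (25/2)ε)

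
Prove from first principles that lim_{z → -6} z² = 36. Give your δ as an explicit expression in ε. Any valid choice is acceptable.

Suppose ε > 0. We seek δ > 0 with 0 < |z + 6| < δ ⇒ |z² − 36| < ε.
Factor: z² − 36 = (z + 6)(z - 6), so |z² − 36| = |z + 6|·|z - 6|.
Restrict δ ≤ 1. Then |z + 6| < 1 gives |z| < 7, so by the triangle inequality |z - 6| ≤ 7 + 6 = 13.
Hence |z² − 36| ≤ 13|z + 6|, which is < ε once |z + 6| < ε/13.
Take δ = min(1, ε/13). If 0 < |z + 6| < δ then both bounds hold and |z² − 36| ≤ 13|z + 6| < 13·(ε/13) = ε.

δ = min(1, ε/13)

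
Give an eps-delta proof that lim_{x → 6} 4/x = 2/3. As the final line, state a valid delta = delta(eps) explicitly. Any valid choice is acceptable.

delta = min(3, (9/2)eps)

Fix eps > 0. We seek delta > 0 such that 0 < |x − 6| < delta implies |4/x − (2/3)| < eps.
|4/x − (2/3)| = 4·|6 − x|/(6·|x|) = 4|x − 6|/(6|x|).
Require delta ≤ 3 so that |x| > 6 − 3 = 3, hence 6|x| > 18.
Then |4/x − (2/3)| < 4|x − 6|/18, which is < eps when |x − 6| < (9/2)eps.
Take delta = min(3, (9/2)eps). Then 0 < |x − 6| < delta gives both |x − 6| < 3 and |x − 6| < (9/2)eps, so |4/x − (2/3)| < eps.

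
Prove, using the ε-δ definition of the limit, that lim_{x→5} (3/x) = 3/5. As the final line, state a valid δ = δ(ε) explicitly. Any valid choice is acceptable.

δ = min(5/2, (25/6)ε)

Suppose ε > 0. We seek δ > 0 such that 0 < |x − 5| < δ implies |3/x − (3/5)| < ε.
|3/x − (3/5)| = 3·|5 − x|/(5·|x|) = 3|x − 5|/(5|x|).
Restrict δ ≤ 5/2. Then |x − 5| < 5/2 gives |x| > 5/2, so 5|x| > 25/2.
Then |3/x − (3/5)| < 3|x − 5|/(25/2), which is < ε when |x − 5| < (25/6)ε.
Take δ = min(5/2, (25/6)ε). Then 0 < |x − 5| < δ gives both |x − 5| < 5/2 and |x − 5| < (25/6)ε, so |3/x − (3/5)| < ε.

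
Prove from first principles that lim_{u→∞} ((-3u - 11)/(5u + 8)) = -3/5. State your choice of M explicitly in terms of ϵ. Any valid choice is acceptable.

Fix ϵ > 0. We seek M > 0 such that u > M implies |(-3u - 11)/(5u + 8) + 3/5| < ϵ.
(-3u - 11)/(5u + 8) + 3/5 = (5(-3u - 11) − (-3)(5u + 8)) / (5(5u + 8)) = -31/(5(5u + 8)).
For u > 0 we have 5u + 8 > 5u, so |(-3u - 11)/(5u + 8) + 3/5| = 31/(5(5u + 8)) < 31/(5·5u) = (31/25)/u.
Thus |(-3u - 11)/(5u + 8) + 3/5| < ϵ whenever u > (31/25)/ϵ.
Take M = (31/25)/ϵ. If u > M then |(-3u - 11)/(5u + 8) + 3/5| < (31/25)/u < ϵ.

M = (31/25)/ϵ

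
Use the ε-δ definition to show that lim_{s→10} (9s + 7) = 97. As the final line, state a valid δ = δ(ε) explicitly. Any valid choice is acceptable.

Let ε > 0. We need δ > 0 so that 0 < |s − 10| < δ implies |(9s + 7) − 97| < ε.
|(9s + 7) − 97| = |9s - 90| = 9|s − 10|.
Thus it suffices that |s − 10| < ε/9.
Take δ = ε/9. If 0 < |s − 10| < δ then |(9s + 7) − 97| = 9|s − 10| < 9·(ε/9) = ε.

δ = ε/9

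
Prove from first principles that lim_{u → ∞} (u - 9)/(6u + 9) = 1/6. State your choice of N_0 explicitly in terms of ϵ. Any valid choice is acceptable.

N_0 = (7/4)/ϵ

Let ϵ > 0 be given. We seek N_0 > 0 such that u > N_0 implies |(u - 9)/(6u + 9) − (1/6)| < ϵ.
(u - 9)/(6u + 9) − (1/6) = (6(u - 9) − (6u + 9)) / (6(6u + 9)) = -63/(6(6u + 9)).
For u > 0 we have 6u + 9 > 6u, so |(u - 9)/(6u + 9) − (1/6)| = 63/(6(6u + 9)) < 63/(6·6u) = (7/4)/u.
Thus |(u - 9)/(6u + 9) − (1/6)| < ϵ whenever u > (7/4)/ϵ.
Take N_0 = (7/4)/ϵ. If u > N_0 then |(u - 9)/(6u + 9) − (1/6)| < (7/4)/u < ϵ.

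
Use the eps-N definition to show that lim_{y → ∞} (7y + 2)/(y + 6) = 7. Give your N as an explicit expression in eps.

N = 40/eps

Suppose eps > 0. We seek N > 0 such that y > N implies |(7y + 2)/(y + 6) − 7| < eps.
(7y + 2)/(y + 6) − 7 = ((7y + 2) − 7(y + 6)) / ((y + 6)) = -40/((y + 6)).
For y > 0 we have y + 6 > y, so |(7y + 2)/(y + 6) − 7| = 40/((y + 6)) < 40/(y) = 40/y.
Thus |(7y + 2)/(y + 6) − 7| < eps whenever y > 40/eps.
Take N = 40/eps. If y > N then |(7y + 2)/(y + 6) − 7| < 40/y < eps.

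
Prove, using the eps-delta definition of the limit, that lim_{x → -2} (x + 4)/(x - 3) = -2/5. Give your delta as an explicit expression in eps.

Suppose eps > 0. We want delta > 0 with 0 < |x + 2| < delta ⇒ |(x + 4)/(x - 3) + 2/5| < eps.
Combining over a common denominator, (x + 4)/(x - 3) + 2/5 = [(x + 4)·(-5) − 2·(x - 3)] / [(-5)·(x - 3)] = -7(x + 2) / ((-5)(x - 3)).
So |(x + 4)/(x - 3) + 2/5| = 7|x + 2| / (5·|x − 3|).
Restrict delta ≤ 5/2. Then |x + 2| < 5/2 gives |x − 3| = |(x + 2) + (-5)| ≥ 5 − 5/2 = 5/2.
Hence |(x + 4)/(x - 3) + 2/5| < 7|x + 2|/(5·(5/2)) = (14/25)|x + 2|, which is < eps once |x + 2| < (25/14)eps.
Take delta = min(5/2, (25/14)eps). Then 0 < |x + 2| < delta forces both bounds, so |(x + 4)/(x - 3) + 2/5| < eps.

delta = min(5/2, (25/14)eps)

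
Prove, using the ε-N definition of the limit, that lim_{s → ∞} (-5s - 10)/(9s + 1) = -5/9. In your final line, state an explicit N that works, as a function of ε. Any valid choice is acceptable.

N = (85/81)/ε

Let ε > 0. We seek N > 0 such that s > N implies |(-5s - 10)/(9s + 1) + 5/9| < ε.
(-5s - 10)/(9s + 1) + 5/9 = (9(-5s - 10) − (-5)(9s + 1)) / (9(9s + 1)) = -85/(9(9s + 1)).
For s > 0 we have 9s + 1 > 9s, so |(-5s - 10)/(9s + 1) + 5/9| = 85/(9(9s + 1)) < 85/(9·9s) = (85/81)/s.
Thus |(-5s - 10)/(9s + 1) + 5/9| < ε whenever s > (85/81)/ε.
Take N = (85/81)/ε. If s > N then |(-5s - 10)/(9s + 1) + 5/9| < (85/81)/s < ε.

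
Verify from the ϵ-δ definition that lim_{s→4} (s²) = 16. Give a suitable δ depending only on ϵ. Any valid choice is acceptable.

Fix ϵ > 0. We seek δ > 0 with 0 < |s − 4| < δ ⇒ |s² − 16| < ϵ.
Factor: s² − 16 = (s − 4)(s + 4), so |s² − 16| = |s − 4|·|s + 4|.
Impose δ ≤ 2 so that |s| < 6; then |s + 4| ≤ 10.
Hence |s² − 16| ≤ 10|s − 4|, which is < ϵ once |s − 4| < ϵ/10.
Take δ = min(2, ϵ/10). If 0 < |s − 4| < δ then both bounds hold and |s² − 16| ≤ 10|s − 4| < 10·(ϵ/10) = ϵ.

δ = min(2, ϵ/10)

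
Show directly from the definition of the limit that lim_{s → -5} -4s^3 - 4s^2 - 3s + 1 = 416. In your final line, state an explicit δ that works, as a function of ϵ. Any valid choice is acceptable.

Let ϵ > 0. We want δ > 0 such that 0 < |s + 5| < δ implies |(-4s^3 - 4s^2 - 3s + 1) − 416| < ϵ.
(-4s^3 - 4s^2 - 3s + 1) − 416 = -4s^3 - 4s^2 - 3s - 415 = (s + 5)(-4s^2 + 16s - 83).
So |(-4s^3 - 4s^2 - 3s + 1) − 416| = |s + 5|·|-4s^2 + 16s - 83|.
Assume first that |s + 5| < 2, so |s| < 7. Then |-4s^2 + 16s - 83| ≤ 4·7^2 + 16·7 + 83 = 391.
Hence |(-4s^3 - 4s^2 - 3s + 1) − 416| ≤ 391|s + 5| < ϵ provided |s + 5| < ϵ/391.
Choosing δ = min(2, ϵ/391) ensures both conditions, hence |(-4s^3 - 4s^2 - 3s + 1) − 416| < ϵ.

δ = min(2, ϵ/391)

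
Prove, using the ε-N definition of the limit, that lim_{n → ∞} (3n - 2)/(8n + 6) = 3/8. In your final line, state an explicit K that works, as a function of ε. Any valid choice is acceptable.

Suppose ε > 0. For n ≥ 1, |(3n - 2)/(8n + 6) − (3/8)| = |-34|/(8(8n + 6)) = 34/(8(8n + 6)).
Since 8n + 6 ≥ 8n for n ≥ 1, this is ≤ 34/(8·8n) = (17/32)/n.
So |(3n - 2)/(8n + 6) − (3/8)| < ε whenever n > (17/32)/ε.
Take K = (17/32)/ε. If n > K then |(3n - 2)/(8n + 6) − (3/8)| ≤ (17/32)/n < ε.

K = (17/32)/ε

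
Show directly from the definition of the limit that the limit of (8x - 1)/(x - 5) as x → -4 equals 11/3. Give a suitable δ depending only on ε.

Suppose ε > 0. We want δ > 0 with 0 < |x + 4| < δ ⇒ |(8x - 1)/(x - 5) − (11/3)| < ε.
Combining over a common denominator, (8x - 1)/(x - 5) − (11/3) = [(8x - 1)·(-9) − (-33)·(x - 5)] / [(-9)·(x - 5)] = -39(x + 4) / ((-9)(x - 5)).
So |(8x - 1)/(x - 5) − (11/3)| = 39|x + 4| / (9·|x − 5|).
Require δ ≤ 9/2, so |x − 5| ≥ |-9| − |x + 4| > 9 − 9/2 = 9/2.
Hence |(8x - 1)/(x - 5) − (11/3)| < 39|x + 4|/(9·(9/2)) = (26/27)|x + 4|, which is < ε once |x + 4| < (27/26)ε.
Take δ = min(9/2, (27/26)ε). Then 0 < |x + 4| < δ forces both bounds, so |(8x - 1)/(x - 5) − (11/3)| < ε.

δ = min(9/2, (27/26)ε)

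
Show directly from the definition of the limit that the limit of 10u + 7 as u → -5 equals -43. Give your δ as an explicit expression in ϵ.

Suppose ϵ > 0. We need δ > 0 so that 0 < |u + 5| < δ implies |(10u + 7) + 43| < ϵ.
Since (10u + 7) + 43 = 10(u + 5), we have |(10u + 7) + 43| = 10|u + 5|.
Thus it suffices that |u + 5| < ϵ/10.
Take δ = ϵ/10. If 0 < |u + 5| < δ then |(10u + 7) + 43| = 10|u + 5| < 10·(ϵ/10) = ϵ.

δ = ϵ/10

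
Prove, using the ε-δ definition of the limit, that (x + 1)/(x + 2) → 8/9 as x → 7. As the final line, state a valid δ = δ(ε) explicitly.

Fix ε > 0. We want δ > 0 with 0 < |x − 7| < δ ⇒ |(x + 1)/(x + 2) − (8/9)| < ε.
Combining over a common denominator, (x + 1)/(x + 2) − (8/9) = [(x + 1)·9 − 8·(x + 2)] / [9·(x + 2)] = 1(x − 7) / (9(x + 2)).
So |(x + 1)/(x + 2) − (8/9)| = |x − 7| / (9·|x + 2|).
Restrict δ ≤ 9/2. Then |x − 7| < 9/2 gives |x + 2| = |(x − 7) + 9| ≥ 9 − 9/2 = 9/2.
Hence |(x + 1)/(x + 2) − (8/9)| < |x − 7|/(9·(9/2)) = (2/81)|x − 7|, which is < ε once |x − 7| < (81/2)ε.
Take δ = min(9/2, (81/2)ε). Then 0 < |x − 7| < δ forces both bounds, so |(x + 1)/(x + 2) − (8/9)| < ε.

δ = min(9/2, (81/2)ε)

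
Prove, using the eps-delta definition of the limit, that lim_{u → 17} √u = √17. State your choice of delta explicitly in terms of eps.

delta = min(17, √17·eps)

Let eps > 0. We want delta > 0 such that 0 < |u − 17| < delta implies |√u − √17| < eps.
Rationalise: √u − √17 = (u − 17)/(√u + √17), so |√u − √17| = |u − 17|/(√u + √17).
Restrict delta ≤ 17 so that |u − 17| < 17 forces u > 0, and then √u + √17 > √17.
Hence |√u − √17| < |u − 17|/√17, which is < eps once |u − 17| < √17·eps.
Take delta = min(17, √17·eps). If 0 < |u − 17| < delta then u > 0 and |√u − √17| < |u − 17|/√17 < eps.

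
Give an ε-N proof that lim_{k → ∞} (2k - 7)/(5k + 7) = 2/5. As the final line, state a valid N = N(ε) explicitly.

N = (49/25)/ε

Suppose ε > 0. For k ≥ 1, |(2k - 7)/(5k + 7) − (2/5)| = |-49|/(5(5k + 7)) = 49/(5(5k + 7)).
Since 5k + 7 ≥ 5k for k ≥ 1, this is ≤ 49/(5·5k) = (49/25)/k.
So |(2k - 7)/(5k + 7) − (2/5)| < ε whenever k > (49/25)/ε.
Take N = (49/25)/ε. If k > N then |(2k - 7)/(5k + 7) − (2/5)| ≤ (49/25)/k < ε.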